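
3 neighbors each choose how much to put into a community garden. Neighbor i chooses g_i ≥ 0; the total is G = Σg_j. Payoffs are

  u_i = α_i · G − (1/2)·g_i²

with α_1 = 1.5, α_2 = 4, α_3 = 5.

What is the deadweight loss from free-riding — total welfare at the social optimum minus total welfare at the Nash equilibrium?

Neighbor i's FOC: ∂u_i/∂g_i = α_i − g_i = 0, so g_i* = α_i.
NE contributions = (1.5, 4, 5); G = 10.5.
W^NE = (Σα)·G − ½Σα_i² = 10.5² − ½·43.25 = 88.625.
Planner sets g_i = Σα_j = 10.5 for every i, so G^SO = 3·10.5 = 31.5.
W^SO = (Σα)·G^SO − ½·3·(Σα)² = (3/2)·10.5² = 165.375.
Deadweight loss = W^SO − W^NE = 76.75.

76.75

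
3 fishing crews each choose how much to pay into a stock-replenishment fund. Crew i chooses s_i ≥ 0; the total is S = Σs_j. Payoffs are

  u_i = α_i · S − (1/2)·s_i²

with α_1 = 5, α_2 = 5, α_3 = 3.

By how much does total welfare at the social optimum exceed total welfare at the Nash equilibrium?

Crew i's FOC: ∂u_i/∂s_i = α_i − s_i = 0, so s_i* = α_i.
NE contributions = (5, 5, 3); S = 13.
W^NE = (Σα)·S − ½Σα_i² = 13² − ½·59 = 139.5.
Planner sets s_i = Σα_j = 13 for every i, so S^SO = 3·13 = 39.
W^SO = (Σα)·S^SO − ½·3·(Σα)² = (3/2)·13² = 253.5.
Deadweight loss = W^SO − W^NE = 114.

114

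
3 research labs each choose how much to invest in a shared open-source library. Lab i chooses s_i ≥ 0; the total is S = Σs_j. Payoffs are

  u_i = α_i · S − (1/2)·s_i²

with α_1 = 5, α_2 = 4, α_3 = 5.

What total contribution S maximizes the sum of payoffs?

42

Planner FOC: ∂(Σu_j)/∂s_i = (Σα_j) − s_i = 0, so s_i^SO = Σα_j = 14 for every i; S^SO = 42.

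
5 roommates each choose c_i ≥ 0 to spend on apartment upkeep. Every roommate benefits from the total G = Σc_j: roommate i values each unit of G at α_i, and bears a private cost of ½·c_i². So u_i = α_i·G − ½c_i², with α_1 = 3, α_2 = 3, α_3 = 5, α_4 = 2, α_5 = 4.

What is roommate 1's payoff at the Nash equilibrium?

46.5

Roommate i's FOC: ∂u_i/∂c_i = α_i − c_i = 0, so c_i* = α_i.
NE contributions = (3, 3, 5, 2, 4); G = 17.
u_1 = α_1·G − ½·(c_1)² = 3·17 − ½·3² = 46.5.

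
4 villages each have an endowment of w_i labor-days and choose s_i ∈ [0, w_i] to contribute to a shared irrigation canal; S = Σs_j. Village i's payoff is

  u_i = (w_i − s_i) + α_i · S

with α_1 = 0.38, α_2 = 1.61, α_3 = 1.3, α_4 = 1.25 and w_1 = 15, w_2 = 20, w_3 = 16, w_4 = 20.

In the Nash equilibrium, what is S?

∂u_i/∂s_i = α_i − 1, so village i contributes w_i if α_i > 1, else 0.
α_i > 1 for i ∈ {2, 3, 4}; NE contributions (0, 20, 16, 20), S = 56.

56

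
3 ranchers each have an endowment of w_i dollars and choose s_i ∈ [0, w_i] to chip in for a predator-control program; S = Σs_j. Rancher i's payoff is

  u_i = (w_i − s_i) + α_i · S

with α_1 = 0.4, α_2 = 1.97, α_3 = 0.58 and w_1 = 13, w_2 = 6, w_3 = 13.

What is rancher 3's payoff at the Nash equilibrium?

∂u_i/∂s_i = α_i − 1, so rancher i contributes w_i if α_i > 1, else 0.
α_i > 1 for i ∈ {2}; NE contributions (0, 6, 0), S = 6.
u_3 = (13 − 0) + 0.58·6 = 16.48.

16.48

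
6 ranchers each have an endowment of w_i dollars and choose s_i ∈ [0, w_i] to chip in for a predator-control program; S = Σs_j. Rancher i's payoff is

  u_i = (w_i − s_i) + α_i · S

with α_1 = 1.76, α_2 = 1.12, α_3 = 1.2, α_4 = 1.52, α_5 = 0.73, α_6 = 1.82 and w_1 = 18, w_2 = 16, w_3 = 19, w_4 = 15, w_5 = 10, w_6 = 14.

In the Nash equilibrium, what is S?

82

∂u_i/∂s_i = α_i − 1, so rancher i contributes w_i if α_i > 1, else 0.
α_i > 1 for i ∈ {1, 2, 3, 4, 6}; NE contributions (18, 16, 19, 15, 0, 14), S = 82.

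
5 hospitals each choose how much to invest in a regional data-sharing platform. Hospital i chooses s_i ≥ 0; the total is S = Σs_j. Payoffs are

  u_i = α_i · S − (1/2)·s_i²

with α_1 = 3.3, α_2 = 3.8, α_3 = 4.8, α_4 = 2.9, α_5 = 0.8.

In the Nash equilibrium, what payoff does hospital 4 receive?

41.035

Hospital i's FOC: ∂u_i/∂s_i = α_i − s_i = 0, so s_i* = α_i.
NE contributions = (3.3, 3.8, 4.8, 2.9, 0.8); S = 15.6.
u_4 = α_4·S − ½·(s_4)² = 2.9·15.6 − ½·2.9² = 41.035.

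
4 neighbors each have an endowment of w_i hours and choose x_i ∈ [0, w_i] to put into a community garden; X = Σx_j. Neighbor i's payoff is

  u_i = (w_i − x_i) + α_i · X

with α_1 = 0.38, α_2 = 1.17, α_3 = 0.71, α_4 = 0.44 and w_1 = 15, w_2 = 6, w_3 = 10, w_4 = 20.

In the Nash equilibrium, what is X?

∂u_i/∂x_i = α_i − 1, so neighbor i contributes w_i if α_i > 1, else 0.
α_i > 1 for i ∈ {2}; NE contributions (0, 6, 0, 0), X = 6.

6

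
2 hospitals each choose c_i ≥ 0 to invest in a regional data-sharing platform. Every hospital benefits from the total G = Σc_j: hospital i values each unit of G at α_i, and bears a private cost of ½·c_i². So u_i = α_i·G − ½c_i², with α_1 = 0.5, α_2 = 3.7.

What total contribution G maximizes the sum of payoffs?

8.4

Planner FOC: ∂(Σu_j)/∂c_i = (Σα_j) − c_i = 0, so c_i^SO = Σα_j = 4.2 for every i; G^SO = 8.4.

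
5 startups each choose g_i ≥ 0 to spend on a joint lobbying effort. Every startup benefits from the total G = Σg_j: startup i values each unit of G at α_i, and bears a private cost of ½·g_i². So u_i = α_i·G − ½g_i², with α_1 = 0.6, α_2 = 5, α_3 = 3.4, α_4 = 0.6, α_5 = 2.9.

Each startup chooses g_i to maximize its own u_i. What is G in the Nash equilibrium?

Startup i's FOC: ∂u_i/∂g_i = α_i − g_i = 0, so g_i* = α_i.
NE contributions = (0.6, 5, 3.4, 0.6, 2.9); G = 12.5.

12.5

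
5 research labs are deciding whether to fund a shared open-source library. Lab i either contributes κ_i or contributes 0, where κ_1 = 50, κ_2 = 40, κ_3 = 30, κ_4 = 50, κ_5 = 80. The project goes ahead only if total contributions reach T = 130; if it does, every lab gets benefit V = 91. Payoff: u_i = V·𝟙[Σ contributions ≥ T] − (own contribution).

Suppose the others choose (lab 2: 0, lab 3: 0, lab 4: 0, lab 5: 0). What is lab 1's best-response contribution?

0

Others' total = 0. Even contributing 50 gives 50 < 130: no benefit either way.
Best response: 0.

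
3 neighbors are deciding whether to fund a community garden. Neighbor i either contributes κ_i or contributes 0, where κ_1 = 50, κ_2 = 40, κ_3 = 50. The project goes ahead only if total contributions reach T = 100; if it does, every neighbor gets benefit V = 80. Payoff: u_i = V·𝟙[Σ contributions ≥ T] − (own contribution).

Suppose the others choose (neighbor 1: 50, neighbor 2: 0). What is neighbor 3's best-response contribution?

50

Others' total = 50. Contributing 50 brings total to 100 ≥ 100: gain V − κ_3 = 30.
Best response: 50.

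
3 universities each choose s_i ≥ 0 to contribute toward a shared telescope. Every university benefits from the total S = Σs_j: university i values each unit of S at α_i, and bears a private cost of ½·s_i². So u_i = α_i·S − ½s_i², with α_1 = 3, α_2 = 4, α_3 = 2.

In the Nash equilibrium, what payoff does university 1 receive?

22.5

University i's FOC: ∂u_i/∂s_i = α_i − s_i = 0, so s_i* = α_i.
NE contributions = (3, 4, 2); S = 9.
u_1 = α_1·S − ½·(s_1)² = 3·9 − ½·3² = 22.5.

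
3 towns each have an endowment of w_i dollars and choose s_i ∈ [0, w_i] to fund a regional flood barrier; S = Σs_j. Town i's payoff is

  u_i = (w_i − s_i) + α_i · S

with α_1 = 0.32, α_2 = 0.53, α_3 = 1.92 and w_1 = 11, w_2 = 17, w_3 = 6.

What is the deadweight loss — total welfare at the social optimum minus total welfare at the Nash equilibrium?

∂u_i/∂s_i = α_i − 1, so town i contributes w_i if α_i > 1, else 0.
α_i > 1 for i ∈ {3}; NE contributions (0, 0, 6), S = 6.
W^NE = Σw_i − S^NE + (Σα_i)·S^NE = 34 + 1.77·6 = 44.62.
Planner: ∂(Σu_j)/∂s_i = Σα_j − 1 = 1.77 > 0, so everyone contributes w_i; S^SO = 34, W^SO = 34 + 1.77·34 = 94.18.
Deadweight loss = 49.56.

49.56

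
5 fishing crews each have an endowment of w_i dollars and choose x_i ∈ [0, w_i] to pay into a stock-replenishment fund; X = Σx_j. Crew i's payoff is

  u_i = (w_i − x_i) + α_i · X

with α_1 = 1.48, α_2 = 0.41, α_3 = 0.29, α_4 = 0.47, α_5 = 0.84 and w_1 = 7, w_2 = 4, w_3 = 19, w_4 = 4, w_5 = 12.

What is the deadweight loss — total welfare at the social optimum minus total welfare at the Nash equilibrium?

∂u_i/∂x_i = α_i − 1, so crew i contributes w_i if α_i > 1, else 0.
α_i > 1 for i ∈ {1}; NE contributions (7, 0, 0, 0, 0), X = 7.
W^NE = Σw_i − X^NE + (Σα_i)·X^NE = 46 + 2.49·7 = 63.43.
Planner: ∂(Σu_j)/∂x_i = Σα_j − 1 = 2.49 > 0, so everyone contributes w_i; X^SO = 46, W^SO = 46 + 2.49·46 = 160.54.
Deadweight loss = 97.11.

97.11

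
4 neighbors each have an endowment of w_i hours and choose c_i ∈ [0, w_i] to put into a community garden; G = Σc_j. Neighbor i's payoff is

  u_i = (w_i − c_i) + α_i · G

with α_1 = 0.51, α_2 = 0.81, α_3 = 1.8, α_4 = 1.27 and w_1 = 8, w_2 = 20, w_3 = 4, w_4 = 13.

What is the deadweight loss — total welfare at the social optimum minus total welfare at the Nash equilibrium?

∂u_i/∂c_i = α_i − 1, so neighbor i contributes w_i if α_i > 1, else 0.
α_i > 1 for i ∈ {3, 4}; NE contributions (0, 0, 4, 13), G = 17.
W^NE = Σw_i − G^NE + (Σα_i)·G^NE = 45 + 3.39·17 = 102.63.
Planner: ∂(Σu_j)/∂c_i = Σα_j − 1 = 3.39 > 0, so everyone contributes w_i; G^SO = 45, W^SO = 45 + 3.39·45 = 197.55.
Deadweight loss = 94.92.

94.92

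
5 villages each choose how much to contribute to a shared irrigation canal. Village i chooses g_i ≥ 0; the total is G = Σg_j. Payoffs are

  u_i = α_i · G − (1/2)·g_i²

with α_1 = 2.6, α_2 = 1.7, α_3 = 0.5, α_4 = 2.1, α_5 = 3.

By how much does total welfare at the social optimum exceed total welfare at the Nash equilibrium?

Village i's FOC: ∂u_i/∂g_i = α_i − g_i = 0, so g_i* = α_i.
NE contributions = (2.6, 1.7, 0.5, 2.1, 3); G = 9.9.
W^NE = (Σα)·G − ½Σα_i² = 9.9² − ½·23.31 = 86.355.
Planner sets g_i = Σα_j = 9.9 for every i, so G^SO = 5·9.9 = 49.5.
W^SO = (Σα)·G^SO − ½·5·(Σα)² = (5/2)·9.9² = 245.025.
Deadweight loss = W^SO − W^NE = 158.67.

158.67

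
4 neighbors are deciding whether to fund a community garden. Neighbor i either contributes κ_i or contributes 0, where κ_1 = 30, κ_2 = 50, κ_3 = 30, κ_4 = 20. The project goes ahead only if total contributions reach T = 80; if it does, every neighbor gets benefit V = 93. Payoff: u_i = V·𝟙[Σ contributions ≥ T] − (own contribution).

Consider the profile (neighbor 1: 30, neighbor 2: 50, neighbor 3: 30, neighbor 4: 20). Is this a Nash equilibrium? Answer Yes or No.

Total = 130 ≥ 80: provided.
Neighbor 1 (pledges 30, payoff 63): dropping to 0 → total 100, payoff 93. Profitable deviation.

No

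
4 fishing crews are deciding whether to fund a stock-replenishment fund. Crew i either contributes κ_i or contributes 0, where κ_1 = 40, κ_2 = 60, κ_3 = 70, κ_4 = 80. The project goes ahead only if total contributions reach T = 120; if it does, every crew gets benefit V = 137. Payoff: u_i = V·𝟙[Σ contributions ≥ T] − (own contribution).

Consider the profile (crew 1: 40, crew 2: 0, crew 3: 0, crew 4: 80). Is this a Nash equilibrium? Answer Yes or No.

Yes

Total = 120 ≥ 120: provided.
Crew 1 (pledges 40, payoff 97): dropping to 0 → total 80, payoff 0. No gain.
Crew 2 (pledges 0, payoff 137): pledging 60 → total 180, payoff 77. No gain.
Crew 3 (pledges 0, payoff 137): pledging 70 → total 190, payoff 67. No gain.
Crew 4 (pledges 80, payoff 57): dropping to 0 → total 40, payoff 0. No gain.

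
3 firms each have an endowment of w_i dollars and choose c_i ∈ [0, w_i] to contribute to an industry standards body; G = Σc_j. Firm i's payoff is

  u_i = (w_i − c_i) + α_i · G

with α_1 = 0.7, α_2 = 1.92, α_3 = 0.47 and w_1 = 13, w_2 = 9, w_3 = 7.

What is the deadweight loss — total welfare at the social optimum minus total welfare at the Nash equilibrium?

41.8

∂u_i/∂c_i = α_i − 1, so firm i contributes w_i if α_i > 1, else 0.
α_i > 1 for i ∈ {2}; NE contributions (0, 9, 0), G = 9.
W^NE = Σw_i − G^NE + (Σα_i)·G^NE = 29 + 2.09·9 = 47.81.
Planner: ∂(Σu_j)/∂c_i = Σα_j − 1 = 2.09 > 0, so everyone contributes w_i; G^SO = 29, W^SO = 29 + 2.09·29 = 89.61.
Deadweight loss = 41.8.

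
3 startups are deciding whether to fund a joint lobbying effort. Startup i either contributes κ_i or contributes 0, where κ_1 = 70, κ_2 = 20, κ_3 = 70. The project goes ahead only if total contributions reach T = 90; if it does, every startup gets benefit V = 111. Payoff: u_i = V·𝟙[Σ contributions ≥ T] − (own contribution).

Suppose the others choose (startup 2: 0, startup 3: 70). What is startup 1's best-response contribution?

Others' total = 70. Contributing 70 brings total to 140 ≥ 90: gain V − κ_1 = 41.
Best response: 70.

70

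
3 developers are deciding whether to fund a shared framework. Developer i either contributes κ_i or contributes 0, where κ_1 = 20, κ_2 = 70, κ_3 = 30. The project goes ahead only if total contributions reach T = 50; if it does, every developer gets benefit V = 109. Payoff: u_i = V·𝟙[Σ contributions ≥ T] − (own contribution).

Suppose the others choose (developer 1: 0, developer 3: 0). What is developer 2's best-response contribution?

70

Others' total = 0. Contributing 70 brings total to 70 ≥ 50: gain V − κ_2 = 39.
Best response: 70.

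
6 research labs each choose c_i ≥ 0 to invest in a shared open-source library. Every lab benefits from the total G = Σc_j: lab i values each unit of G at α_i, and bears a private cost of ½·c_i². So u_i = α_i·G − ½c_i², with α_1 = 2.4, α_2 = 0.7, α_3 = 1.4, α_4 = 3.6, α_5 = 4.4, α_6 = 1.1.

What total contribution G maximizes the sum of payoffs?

81.6

Planner FOC: ∂(Σu_j)/∂c_i = (Σα_j) − c_i = 0, so c_i^SO = Σα_j = 13.6 for every i; G^SO = 81.6.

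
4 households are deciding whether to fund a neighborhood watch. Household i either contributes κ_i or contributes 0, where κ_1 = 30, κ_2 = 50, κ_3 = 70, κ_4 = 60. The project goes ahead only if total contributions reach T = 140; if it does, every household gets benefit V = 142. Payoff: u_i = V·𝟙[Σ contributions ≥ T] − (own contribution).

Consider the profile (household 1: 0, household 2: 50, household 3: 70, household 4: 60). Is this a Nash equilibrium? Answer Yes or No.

Yes

Total = 180 ≥ 140: provided.
Household 1 (pledges 0, payoff 142): pledging 30 → total 210, payoff 112. No gain.
Household 2 (pledges 50, payoff 92): dropping to 0 → total 130, payoff 0. No gain.
Household 3 (pledges 70, payoff 72): dropping to 0 → total 110, payoff 0. No gain.
Household 4 (pledges 60, payoff 82): dropping to 0 → total 120, payoff 0. No gain.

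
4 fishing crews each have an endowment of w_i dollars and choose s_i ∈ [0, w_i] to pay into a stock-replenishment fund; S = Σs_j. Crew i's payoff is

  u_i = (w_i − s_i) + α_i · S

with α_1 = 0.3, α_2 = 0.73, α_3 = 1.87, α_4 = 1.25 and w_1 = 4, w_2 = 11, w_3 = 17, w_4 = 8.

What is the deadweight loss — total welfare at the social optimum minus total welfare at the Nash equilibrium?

47.25

∂u_i/∂s_i = α_i − 1, so crew i contributes w_i if α_i > 1, else 0.
α_i > 1 for i ∈ {3, 4}; NE contributions (0, 0, 17, 8), S = 25.
W^NE = Σw_i − S^NE + (Σα_i)·S^NE = 40 + 3.15·25 = 118.75.
Planner: ∂(Σu_j)/∂s_i = Σα_j − 1 = 3.15 > 0, so everyone contributes w_i; S^SO = 40, W^SO = 40 + 3.15·40 = 166.
Deadweight loss = 47.25.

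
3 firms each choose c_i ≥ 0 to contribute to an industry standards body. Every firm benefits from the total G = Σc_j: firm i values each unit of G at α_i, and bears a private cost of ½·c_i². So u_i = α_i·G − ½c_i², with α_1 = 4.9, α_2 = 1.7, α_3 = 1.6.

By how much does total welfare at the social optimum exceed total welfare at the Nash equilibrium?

48.35

Firm i's FOC: ∂u_i/∂c_i = α_i − c_i = 0, so c_i* = α_i.
NE contributions = (4.9, 1.7, 1.6); G = 8.2.
W^NE = (Σα)·G − ½Σα_i² = 8.2² − ½·29.46 = 52.51.
Planner sets c_i = Σα_j = 8.2 for every i, so G^SO = 3·8.2 = 24.6.
W^SO = (Σα)·G^SO − ½·3·(Σα)² = (3/2)·8.2² = 100.86.
Deadweight loss = W^SO − W^NE = 48.35.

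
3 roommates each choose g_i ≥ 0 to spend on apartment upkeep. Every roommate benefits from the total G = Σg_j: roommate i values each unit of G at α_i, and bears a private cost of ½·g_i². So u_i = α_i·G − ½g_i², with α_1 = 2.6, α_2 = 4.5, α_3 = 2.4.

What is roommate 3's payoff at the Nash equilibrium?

19.92

Roommate i's FOC: ∂u_i/∂g_i = α_i − g_i = 0, so g_i* = α_i.
NE contributions = (2.6, 4.5, 2.4); G = 9.5.
u_3 = α_3·G − ½·(g_3)² = 2.4·9.5 − ½·2.4² = 19.92.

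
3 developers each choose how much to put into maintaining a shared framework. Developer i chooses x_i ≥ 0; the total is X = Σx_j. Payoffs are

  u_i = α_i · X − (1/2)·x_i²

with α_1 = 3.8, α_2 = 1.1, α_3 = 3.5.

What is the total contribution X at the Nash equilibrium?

8.4

Developer i's FOC: ∂u_i/∂x_i = α_i − x_i = 0, so x_i* = α_i.
NE contributions = (3.8, 1.1, 3.5); X = 8.4.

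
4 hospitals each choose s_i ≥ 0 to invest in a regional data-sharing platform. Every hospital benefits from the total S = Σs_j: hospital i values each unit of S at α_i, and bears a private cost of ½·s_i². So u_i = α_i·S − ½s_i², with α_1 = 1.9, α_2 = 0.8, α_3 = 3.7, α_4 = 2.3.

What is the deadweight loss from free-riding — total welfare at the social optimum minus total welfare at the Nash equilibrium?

Hospital i's FOC: ∂u_i/∂s_i = α_i − s_i = 0, so s_i* = α_i.
NE contributions = (1.9, 0.8, 3.7, 2.3); S = 8.7.
W^NE = (Σα)·S − ½Σα_i² = 8.7² − ½·23.23 = 64.075.
Planner sets s_i = Σα_j = 8.7 for every i, so S^SO = 4·8.7 = 34.8.
W^SO = (Σα)·S^SO − ½·4·(Σα)² = (4/2)·8.7² = 151.38.
Deadweight loss = W^SO − W^NE = 87.305.

87.305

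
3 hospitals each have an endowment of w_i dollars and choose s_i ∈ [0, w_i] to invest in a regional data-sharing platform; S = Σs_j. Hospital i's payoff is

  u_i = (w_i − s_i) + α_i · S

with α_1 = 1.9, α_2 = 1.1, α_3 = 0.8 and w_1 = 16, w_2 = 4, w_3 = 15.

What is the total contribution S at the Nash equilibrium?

20

∂u_i/∂s_i = α_i − 1, so hospital i contributes w_i if α_i > 1, else 0.
α_i > 1 for i ∈ {1, 2}; NE contributions (16, 4, 0), S = 20.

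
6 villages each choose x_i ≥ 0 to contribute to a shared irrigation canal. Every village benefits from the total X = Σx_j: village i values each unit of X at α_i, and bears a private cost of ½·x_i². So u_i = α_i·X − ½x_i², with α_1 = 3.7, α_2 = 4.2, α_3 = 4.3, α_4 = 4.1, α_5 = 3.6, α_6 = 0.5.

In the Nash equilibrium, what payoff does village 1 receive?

Village i's FOC: ∂u_i/∂x_i = α_i − x_i = 0, so x_i* = α_i.
NE contributions = (3.7, 4.2, 4.3, 4.1, 3.6, 0.5); X = 20.4.
u_1 = α_1·X − ½·(x_1)² = 3.7·20.4 − ½·3.7² = 68.635.

68.635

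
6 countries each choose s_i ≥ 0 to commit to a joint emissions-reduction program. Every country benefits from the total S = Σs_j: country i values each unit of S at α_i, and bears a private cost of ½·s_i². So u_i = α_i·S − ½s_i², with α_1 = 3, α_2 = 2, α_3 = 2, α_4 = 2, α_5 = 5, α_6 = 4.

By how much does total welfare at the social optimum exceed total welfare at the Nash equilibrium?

679

Country i's FOC: ∂u_i/∂s_i = α_i − s_i = 0, so s_i* = α_i.
NE contributions = (3, 2, 2, 2, 5, 4); S = 18.
W^NE = (Σα)·S − ½Σα_i² = 18² − ½·62 = 293.
Planner sets s_i = Σα_j = 18 for every i, so S^SO = 6·18 = 108.
W^SO = (Σα)·S^SO − ½·6·(Σα)² = (6/2)·18² = 972.
Deadweight loss = W^SO − W^NE = 679.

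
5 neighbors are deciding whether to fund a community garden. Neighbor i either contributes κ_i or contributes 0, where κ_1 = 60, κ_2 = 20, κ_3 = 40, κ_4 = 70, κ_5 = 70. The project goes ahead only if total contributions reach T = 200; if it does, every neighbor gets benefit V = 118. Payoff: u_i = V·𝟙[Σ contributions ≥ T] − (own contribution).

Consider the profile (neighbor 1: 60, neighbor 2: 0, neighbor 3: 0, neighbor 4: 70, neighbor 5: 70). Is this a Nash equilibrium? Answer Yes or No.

Yes

Total = 200 ≥ 200: provided.
Neighbor 1 (pledges 60, payoff 58): dropping to 0 → total 140, payoff 0. No gain.
Neighbor 2 (pledges 0, payoff 118): pledging 20 → total 220, payoff 98. No gain.
Neighbor 3 (pledges 0, payoff 118): pledging 40 → total 240, payoff 78. No gain.
Neighbor 4 (pledges 70, payoff 48): dropping to 0 → total 130, payoff 0. No gain.
Neighbor 5 (pledges 70, payoff 48): dropping to 0 → total 130, payoff 0. No gain.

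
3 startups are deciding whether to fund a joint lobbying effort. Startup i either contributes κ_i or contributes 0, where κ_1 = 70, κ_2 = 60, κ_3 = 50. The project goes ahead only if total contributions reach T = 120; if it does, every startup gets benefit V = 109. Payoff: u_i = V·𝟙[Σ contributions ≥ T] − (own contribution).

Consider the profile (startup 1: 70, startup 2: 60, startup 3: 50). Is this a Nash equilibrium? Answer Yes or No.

Total = 180 ≥ 120: provided.
Startup 1 (pledges 70, payoff 39): dropping to 0 → total 110, payoff 0. No gain.
Startup 2 (pledges 60, payoff 49): dropping to 0 → total 120, payoff 109. Profitable deviation.

No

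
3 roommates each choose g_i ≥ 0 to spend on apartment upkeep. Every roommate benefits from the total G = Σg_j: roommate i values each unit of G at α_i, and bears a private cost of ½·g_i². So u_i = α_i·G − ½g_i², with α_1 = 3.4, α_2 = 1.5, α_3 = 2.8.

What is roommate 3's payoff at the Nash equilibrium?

17.64

Roommate i's FOC: ∂u_i/∂g_i = α_i − g_i = 0, so g_i* = α_i.
NE contributions = (3.4, 1.5, 2.8); G = 7.7.
u_3 = α_3·G − ½·(g_3)² = 2.8·7.7 − ½·2.8² = 17.64.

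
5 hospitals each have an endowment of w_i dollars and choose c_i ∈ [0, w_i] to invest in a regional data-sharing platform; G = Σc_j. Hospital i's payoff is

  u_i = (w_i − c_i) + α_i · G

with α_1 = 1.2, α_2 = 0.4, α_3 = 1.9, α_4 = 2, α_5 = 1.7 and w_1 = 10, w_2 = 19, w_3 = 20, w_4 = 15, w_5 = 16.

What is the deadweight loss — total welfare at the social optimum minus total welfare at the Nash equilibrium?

117.8

∂u_i/∂c_i = α_i − 1, so hospital i contributes w_i if α_i > 1, else 0.
α_i > 1 for i ∈ {1, 3, 4, 5}; NE contributions (10, 0, 20, 15, 16), G = 61.
W^NE = Σw_i − G^NE + (Σα_i)·G^NE = 80 + 6.2·61 = 458.2.
Planner: ∂(Σu_j)/∂c_i = Σα_j − 1 = 6.2 > 0, so everyone contributes w_i; G^SO = 80, W^SO = 80 + 6.2·80 = 576.
Deadweight loss = 117.8.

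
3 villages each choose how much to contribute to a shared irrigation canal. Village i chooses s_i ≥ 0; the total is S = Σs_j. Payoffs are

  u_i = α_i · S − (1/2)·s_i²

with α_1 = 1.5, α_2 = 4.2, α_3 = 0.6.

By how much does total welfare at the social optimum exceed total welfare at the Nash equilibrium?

29.97

Village i's FOC: ∂u_i/∂s_i = α_i − s_i = 0, so s_i* = α_i.
NE contributions = (1.5, 4.2, 0.6); S = 6.3.
W^NE = (Σα)·S − ½Σα_i² = 6.3² − ½·20.25 = 29.565.
Planner sets s_i = Σα_j = 6.3 for every i, so S^SO = 3·6.3 = 18.9.
W^SO = (Σα)·S^SO − ½·3·(Σα)² = (3/2)·6.3² = 59.535.
Deadweight loss = W^SO − W^NE = 29.97.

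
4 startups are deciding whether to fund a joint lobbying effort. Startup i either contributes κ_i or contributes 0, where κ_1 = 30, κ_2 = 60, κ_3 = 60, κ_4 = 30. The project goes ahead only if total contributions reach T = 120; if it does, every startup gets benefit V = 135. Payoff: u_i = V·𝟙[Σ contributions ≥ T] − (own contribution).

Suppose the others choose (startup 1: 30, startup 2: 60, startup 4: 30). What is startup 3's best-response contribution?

0

Others' total = 120 ≥ 120; contributing adds cost 60 for no extra benefit.
Best response: 0.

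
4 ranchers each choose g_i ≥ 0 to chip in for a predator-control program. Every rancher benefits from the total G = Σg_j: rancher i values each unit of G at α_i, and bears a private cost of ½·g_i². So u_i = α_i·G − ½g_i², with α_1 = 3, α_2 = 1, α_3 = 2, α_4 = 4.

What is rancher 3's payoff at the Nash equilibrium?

Rancher i's FOC: ∂u_i/∂g_i = α_i − g_i = 0, so g_i* = α_i.
NE contributions = (3, 1, 2, 4); G = 10.
u_3 = α_3·G − ½·(g_3)² = 2·10 − ½·2² = 18.

18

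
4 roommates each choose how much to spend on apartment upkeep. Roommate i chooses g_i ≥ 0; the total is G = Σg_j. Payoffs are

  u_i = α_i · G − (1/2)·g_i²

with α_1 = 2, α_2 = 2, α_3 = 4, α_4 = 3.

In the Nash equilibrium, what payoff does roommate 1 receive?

20

Roommate i's FOC: ∂u_i/∂g_i = α_i − g_i = 0, so g_i* = α_i.
NE contributions = (2, 2, 4, 3); G = 11.
u_1 = α_1·G − ½·(g_1)² = 2·11 − ½·2² = 20.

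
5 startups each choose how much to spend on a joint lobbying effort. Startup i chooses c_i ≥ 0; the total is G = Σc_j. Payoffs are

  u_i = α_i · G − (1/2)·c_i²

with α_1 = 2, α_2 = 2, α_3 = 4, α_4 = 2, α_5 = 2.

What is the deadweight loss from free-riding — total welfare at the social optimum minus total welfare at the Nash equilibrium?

232

Startup i's FOC: ∂u_i/∂c_i = α_i − c_i = 0, so c_i* = α_i.
NE contributions = (2, 2, 4, 2, 2); G = 12.
W^NE = (Σα)·G − ½Σα_i² = 12² − ½·32 = 128.
Planner sets c_i = Σα_j = 12 for every i, so G^SO = 5·12 = 60.
W^SO = (Σα)·G^SO − ½·5·(Σα)² = (5/2)·12² = 360.
Deadweight loss = W^SO − W^NE = 232.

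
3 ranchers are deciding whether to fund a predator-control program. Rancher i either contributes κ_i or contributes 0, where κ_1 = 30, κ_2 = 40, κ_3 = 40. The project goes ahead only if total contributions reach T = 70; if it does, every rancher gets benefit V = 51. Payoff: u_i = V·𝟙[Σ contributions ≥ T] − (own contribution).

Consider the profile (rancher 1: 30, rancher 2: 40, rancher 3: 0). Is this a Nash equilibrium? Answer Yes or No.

Total = 70 ≥ 70: provided.
Rancher 1 (pledges 30, payoff 21): dropping to 0 → total 40, payoff 0. No gain.
Rancher 2 (pledges 40, payoff 11): dropping to 0 → total 30, payoff 0. No gain.
Rancher 3 (pledges 0, payoff 51): pledging 40 → total 110, payoff 11. No gain.

Yes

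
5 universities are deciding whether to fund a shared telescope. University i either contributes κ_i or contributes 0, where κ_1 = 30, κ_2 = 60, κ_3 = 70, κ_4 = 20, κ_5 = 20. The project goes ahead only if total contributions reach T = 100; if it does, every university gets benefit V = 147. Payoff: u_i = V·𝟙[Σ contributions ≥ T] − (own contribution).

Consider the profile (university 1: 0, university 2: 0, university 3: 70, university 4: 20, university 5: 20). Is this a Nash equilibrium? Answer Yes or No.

Yes

Total = 110 ≥ 100: provided.
University 1 (pledges 0, payoff 147): pledging 30 → total 140, payoff 117. No gain.
University 2 (pledges 0, payoff 147): pledging 60 → total 170, payoff 87. No gain.
University 3 (pledges 70, payoff 77): dropping to 0 → total 40, payoff 0. No gain.
University 4 (pledges 20, payoff 127): dropping to 0 → total 90, payoff 0. No gain.
University 5 (pledges 20, payoff 127): dropping to 0 → total 90, payoff 0. No gain.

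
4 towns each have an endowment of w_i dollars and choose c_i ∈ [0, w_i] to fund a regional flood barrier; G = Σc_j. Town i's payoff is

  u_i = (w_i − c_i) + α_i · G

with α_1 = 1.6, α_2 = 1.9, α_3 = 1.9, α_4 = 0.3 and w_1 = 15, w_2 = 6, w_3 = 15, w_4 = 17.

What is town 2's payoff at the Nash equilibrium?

∂u_i/∂c_i = α_i − 1, so town i contributes w_i if α_i > 1, else 0.
α_i > 1 for i ∈ {1, 2, 3}; NE contributions (15, 6, 15, 0), G = 36.
u_2 = (6 − 6) + 1.9·36 = 68.4.

68.4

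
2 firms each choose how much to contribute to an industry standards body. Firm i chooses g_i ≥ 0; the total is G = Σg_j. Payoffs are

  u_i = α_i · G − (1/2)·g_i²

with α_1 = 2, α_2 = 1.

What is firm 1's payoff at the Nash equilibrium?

4

Firm i's FOC: ∂u_i/∂g_i = α_i − g_i = 0, so g_i* = α_i.
NE contributions = (2, 1); G = 3.
u_1 = α_1·G − ½·(g_1)² = 2·3 − ½·2² = 4.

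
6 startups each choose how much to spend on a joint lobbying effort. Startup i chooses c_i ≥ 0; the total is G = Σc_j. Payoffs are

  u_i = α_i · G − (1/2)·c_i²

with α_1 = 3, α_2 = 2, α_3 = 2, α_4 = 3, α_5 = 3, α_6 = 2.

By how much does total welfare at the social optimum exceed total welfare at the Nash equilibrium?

Startup i's FOC: ∂u_i/∂c_i = α_i − c_i = 0, so c_i* = α_i.
NE contributions = (3, 2, 2, 3, 3, 2); G = 15.
W^NE = (Σα)·G − ½Σα_i² = 15² − ½·39 = 205.5.
Planner sets c_i = Σα_j = 15 for every i, so G^SO = 6·15 = 90.
W^SO = (Σα)·G^SO − ½·6·(Σα)² = (6/2)·15² = 675.
Deadweight loss = W^SO − W^NE = 469.5.

469.5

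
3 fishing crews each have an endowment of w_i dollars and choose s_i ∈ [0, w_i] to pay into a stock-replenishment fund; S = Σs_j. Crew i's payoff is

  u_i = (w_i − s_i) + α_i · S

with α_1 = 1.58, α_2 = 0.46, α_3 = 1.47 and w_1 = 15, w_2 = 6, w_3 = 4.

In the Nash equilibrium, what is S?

∂u_i/∂s_i = α_i − 1, so crew i contributes w_i if α_i > 1, else 0.
α_i > 1 for i ∈ {1, 3}; NE contributions (15, 0, 4), S = 19.

19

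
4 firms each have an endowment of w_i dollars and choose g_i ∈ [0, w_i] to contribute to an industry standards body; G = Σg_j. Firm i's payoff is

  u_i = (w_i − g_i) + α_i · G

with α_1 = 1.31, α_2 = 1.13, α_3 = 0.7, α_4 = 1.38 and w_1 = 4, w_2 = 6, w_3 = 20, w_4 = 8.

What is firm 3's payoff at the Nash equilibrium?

∂u_i/∂g_i = α_i − 1, so firm i contributes w_i if α_i > 1, else 0.
α_i > 1 for i ∈ {1, 2, 4}; NE contributions (4, 6, 0, 8), G = 18.
u_3 = (20 − 0) + 0.7·18 = 32.6.

32.6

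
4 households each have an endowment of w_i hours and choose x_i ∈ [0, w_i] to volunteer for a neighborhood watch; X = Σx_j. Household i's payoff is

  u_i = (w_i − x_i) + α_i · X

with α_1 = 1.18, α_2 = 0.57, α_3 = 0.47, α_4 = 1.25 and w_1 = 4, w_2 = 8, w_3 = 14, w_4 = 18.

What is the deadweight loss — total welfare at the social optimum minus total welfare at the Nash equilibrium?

54.34

∂u_i/∂x_i = α_i − 1, so household i contributes w_i if α_i > 1, else 0.
α_i > 1 for i ∈ {1, 4}; NE contributions (4, 0, 0, 18), X = 22.
W^NE = Σw_i − X^NE + (Σα_i)·X^NE = 44 + 2.47·22 = 98.34.
Planner: ∂(Σu_j)/∂x_i = Σα_j − 1 = 2.47 > 0, so everyone contributes w_i; X^SO = 44, W^SO = 44 + 2.47·44 = 152.68.
Deadweight loss = 54.34.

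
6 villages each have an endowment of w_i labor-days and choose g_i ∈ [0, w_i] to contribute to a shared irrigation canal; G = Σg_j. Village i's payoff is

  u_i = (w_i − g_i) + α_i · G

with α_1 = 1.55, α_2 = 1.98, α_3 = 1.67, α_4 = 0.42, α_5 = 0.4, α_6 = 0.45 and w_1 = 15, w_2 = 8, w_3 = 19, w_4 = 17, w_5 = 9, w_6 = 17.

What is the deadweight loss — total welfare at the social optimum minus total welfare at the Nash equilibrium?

∂u_i/∂g_i = α_i − 1, so village i contributes w_i if α_i > 1, else 0.
α_i > 1 for i ∈ {1, 2, 3}; NE contributions (15, 8, 19, 0, 0, 0), G = 42.
W^NE = Σw_i − G^NE + (Σα_i)·G^NE = 85 + 5.47·42 = 314.74.
Planner: ∂(Σu_j)/∂g_i = Σα_j − 1 = 5.47 > 0, so everyone contributes w_i; G^SO = 85, W^SO = 85 + 5.47·85 = 549.95.
Deadweight loss = 235.21.

235.21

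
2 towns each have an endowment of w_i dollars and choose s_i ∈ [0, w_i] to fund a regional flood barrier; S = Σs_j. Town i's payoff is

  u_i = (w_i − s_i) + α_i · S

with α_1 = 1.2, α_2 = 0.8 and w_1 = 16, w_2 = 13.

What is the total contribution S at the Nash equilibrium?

∂u_i/∂s_i = α_i − 1, so town i contributes w_i if α_i > 1, else 0.
α_i > 1 for i ∈ {1}; NE contributions (16, 0), S = 16.

16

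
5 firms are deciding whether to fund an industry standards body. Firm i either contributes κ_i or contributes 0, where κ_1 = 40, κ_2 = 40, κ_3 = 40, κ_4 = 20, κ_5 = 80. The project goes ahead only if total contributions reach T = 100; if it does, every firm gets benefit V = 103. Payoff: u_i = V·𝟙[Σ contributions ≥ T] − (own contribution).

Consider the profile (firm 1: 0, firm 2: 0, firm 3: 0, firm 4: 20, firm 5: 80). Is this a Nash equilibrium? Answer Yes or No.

Yes

Total = 100 ≥ 100: provided.
Firm 1 (pledges 0, payoff 103): pledging 40 → total 140, payoff 63. No gain.
Firm 2 (pledges 0, payoff 103): pledging 40 → total 140, payoff 63. No gain.
Firm 3 (pledges 0, payoff 103): pledging 40 → total 140, payoff 63. No gain.
Firm 4 (pledges 20, payoff 83): dropping to 0 → total 80, payoff 0. No gain.
Firm 5 (pledges 80, payoff 23): dropping to 0 → total 20, payoff 0. No gain.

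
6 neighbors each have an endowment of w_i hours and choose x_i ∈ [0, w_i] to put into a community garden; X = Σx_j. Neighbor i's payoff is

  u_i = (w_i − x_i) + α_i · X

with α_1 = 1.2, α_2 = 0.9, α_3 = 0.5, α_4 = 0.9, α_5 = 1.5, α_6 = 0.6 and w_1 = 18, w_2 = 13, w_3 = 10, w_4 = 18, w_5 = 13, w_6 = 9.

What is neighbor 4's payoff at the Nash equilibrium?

∂u_i/∂x_i = α_i − 1, so neighbor i contributes w_i if α_i > 1, else 0.
α_i > 1 for i ∈ {1, 5}; NE contributions (18, 0, 0, 0, 13, 0), X = 31.
u_4 = (18 − 0) + 0.9·31 = 45.9.

45.9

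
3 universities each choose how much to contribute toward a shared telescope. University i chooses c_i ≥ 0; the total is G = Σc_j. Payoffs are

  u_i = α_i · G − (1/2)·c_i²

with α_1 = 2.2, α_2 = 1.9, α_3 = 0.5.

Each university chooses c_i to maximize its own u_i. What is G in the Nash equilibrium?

University i's FOC: ∂u_i/∂c_i = α_i − c_i = 0, so c_i* = α_i.
NE contributions = (2.2, 1.9, 0.5); G = 4.6.

4.6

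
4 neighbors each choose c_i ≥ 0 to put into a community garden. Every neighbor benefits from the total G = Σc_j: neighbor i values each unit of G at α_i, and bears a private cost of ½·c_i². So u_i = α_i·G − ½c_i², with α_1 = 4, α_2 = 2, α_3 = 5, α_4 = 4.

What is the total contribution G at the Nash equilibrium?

Neighbor i's FOC: ∂u_i/∂c_i = α_i − c_i = 0, so c_i* = α_i.
NE contributions = (4, 2, 5, 4); G = 15.

15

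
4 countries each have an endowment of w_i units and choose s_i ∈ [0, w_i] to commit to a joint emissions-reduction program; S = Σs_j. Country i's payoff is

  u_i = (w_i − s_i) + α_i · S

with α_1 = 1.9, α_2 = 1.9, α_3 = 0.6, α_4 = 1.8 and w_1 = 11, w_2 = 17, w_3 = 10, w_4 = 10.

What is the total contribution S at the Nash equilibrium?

∂u_i/∂s_i = α_i − 1, so country i contributes w_i if α_i > 1, else 0.
α_i > 1 for i ∈ {1, 2, 4}; NE contributions (11, 17, 0, 10), S = 38.

38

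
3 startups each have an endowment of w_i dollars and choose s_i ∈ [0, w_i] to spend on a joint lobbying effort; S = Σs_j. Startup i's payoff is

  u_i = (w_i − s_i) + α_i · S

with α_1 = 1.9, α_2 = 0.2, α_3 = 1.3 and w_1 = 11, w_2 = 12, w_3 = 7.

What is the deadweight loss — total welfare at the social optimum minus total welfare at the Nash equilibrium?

28.8

∂u_i/∂s_i = α_i − 1, so startup i contributes w_i if α_i > 1, else 0.
α_i > 1 for i ∈ {1, 3}; NE contributions (11, 0, 7), S = 18.
W^NE = Σw_i − S^NE + (Σα_i)·S^NE = 30 + 2.4·18 = 73.2.
Planner: ∂(Σu_j)/∂s_i = Σα_j − 1 = 2.4 > 0, so everyone contributes w_i; S^SO = 30, W^SO = 30 + 2.4·30 = 102.
Deadweight loss = 28.8.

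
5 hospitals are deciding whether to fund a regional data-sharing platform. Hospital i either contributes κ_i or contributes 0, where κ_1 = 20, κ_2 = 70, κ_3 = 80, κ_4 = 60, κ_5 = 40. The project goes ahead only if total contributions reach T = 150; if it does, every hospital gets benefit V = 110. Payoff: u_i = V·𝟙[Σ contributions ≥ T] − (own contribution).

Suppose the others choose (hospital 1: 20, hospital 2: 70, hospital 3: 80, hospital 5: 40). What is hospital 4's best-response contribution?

Others' total = 210 ≥ 150; contributing adds cost 60 for no extra benefit.
Best response: 0.

0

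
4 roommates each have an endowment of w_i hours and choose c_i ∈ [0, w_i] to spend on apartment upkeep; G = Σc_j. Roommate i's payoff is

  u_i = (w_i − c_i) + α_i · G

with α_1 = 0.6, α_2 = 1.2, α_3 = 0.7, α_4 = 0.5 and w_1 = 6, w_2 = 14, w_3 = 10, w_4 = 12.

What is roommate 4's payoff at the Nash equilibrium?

∂u_i/∂c_i = α_i − 1, so roommate i contributes w_i if α_i > 1, else 0.
α_i > 1 for i ∈ {2}; NE contributions (0, 14, 0, 0), G = 14.
u_4 = (12 − 0) + 0.5·14 = 19.

19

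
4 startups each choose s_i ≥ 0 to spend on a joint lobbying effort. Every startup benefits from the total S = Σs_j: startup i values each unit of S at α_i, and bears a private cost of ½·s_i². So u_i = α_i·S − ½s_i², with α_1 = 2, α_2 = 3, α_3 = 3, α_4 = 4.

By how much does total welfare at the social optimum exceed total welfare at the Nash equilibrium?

163

Startup i's FOC: ∂u_i/∂s_i = α_i − s_i = 0, so s_i* = α_i.
NE contributions = (2, 3, 3, 4); S = 12.
W^NE = (Σα)·S − ½Σα_i² = 12² − ½·38 = 125.
Planner sets s_i = Σα_j = 12 for every i, so S^SO = 4·12 = 48.
W^SO = (Σα)·S^SO − ½·4·(Σα)² = (4/2)·12² = 288.
Deadweight loss = W^SO − W^NE = 163.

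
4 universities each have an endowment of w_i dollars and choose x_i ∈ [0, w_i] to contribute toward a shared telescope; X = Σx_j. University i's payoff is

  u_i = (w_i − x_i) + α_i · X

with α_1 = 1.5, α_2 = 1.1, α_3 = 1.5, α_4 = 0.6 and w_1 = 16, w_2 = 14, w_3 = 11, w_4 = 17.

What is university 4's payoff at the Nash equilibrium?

∂u_i/∂x_i = α_i − 1, so university i contributes w_i if α_i > 1, else 0.
α_i > 1 for i ∈ {1, 2, 3}; NE contributions (16, 14, 11, 0), X = 41.
u_4 = (17 − 0) + 0.6·41 = 41.6.

41.6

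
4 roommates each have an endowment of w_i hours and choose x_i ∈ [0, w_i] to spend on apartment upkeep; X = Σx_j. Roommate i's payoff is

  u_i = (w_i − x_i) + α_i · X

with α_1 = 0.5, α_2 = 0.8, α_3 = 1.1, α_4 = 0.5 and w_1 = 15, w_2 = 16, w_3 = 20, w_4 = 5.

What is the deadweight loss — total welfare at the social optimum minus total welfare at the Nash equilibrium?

∂u_i/∂x_i = α_i − 1, so roommate i contributes w_i if α_i > 1, else 0.
α_i > 1 for i ∈ {3}; NE contributions (0, 0, 20, 0), X = 20.
W^NE = Σw_i − X^NE + (Σα_i)·X^NE = 56 + 1.9·20 = 94.
Planner: ∂(Σu_j)/∂x_i = Σα_j − 1 = 1.9 > 0, so everyone contributes w_i; X^SO = 56, W^SO = 56 + 1.9·56 = 162.4.
Deadweight loss = 68.4.

68.4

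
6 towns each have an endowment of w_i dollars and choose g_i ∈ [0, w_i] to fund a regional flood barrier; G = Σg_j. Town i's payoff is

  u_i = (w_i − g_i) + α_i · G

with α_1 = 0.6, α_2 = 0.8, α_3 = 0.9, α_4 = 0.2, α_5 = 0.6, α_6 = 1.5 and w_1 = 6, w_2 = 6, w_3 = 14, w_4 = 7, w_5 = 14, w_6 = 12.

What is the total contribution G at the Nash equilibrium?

∂u_i/∂g_i = α_i − 1, so town i contributes w_i if α_i > 1, else 0.
α_i > 1 for i ∈ {6}; NE contributions (0, 0, 0, 0, 0, 12), G = 12.

12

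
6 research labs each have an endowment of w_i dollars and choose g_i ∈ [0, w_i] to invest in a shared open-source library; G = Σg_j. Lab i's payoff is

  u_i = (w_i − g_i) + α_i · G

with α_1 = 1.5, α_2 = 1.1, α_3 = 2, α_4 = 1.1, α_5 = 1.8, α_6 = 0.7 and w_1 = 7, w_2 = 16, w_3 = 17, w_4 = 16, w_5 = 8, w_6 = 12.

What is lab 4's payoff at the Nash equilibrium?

∂u_i/∂g_i = α_i − 1, so lab i contributes w_i if α_i > 1, else 0.
α_i > 1 for i ∈ {1, 2, 3, 4, 5}; NE contributions (7, 16, 17, 16, 8, 0), G = 64.
u_4 = (16 − 16) + 1.1·64 = 70.4.

70.4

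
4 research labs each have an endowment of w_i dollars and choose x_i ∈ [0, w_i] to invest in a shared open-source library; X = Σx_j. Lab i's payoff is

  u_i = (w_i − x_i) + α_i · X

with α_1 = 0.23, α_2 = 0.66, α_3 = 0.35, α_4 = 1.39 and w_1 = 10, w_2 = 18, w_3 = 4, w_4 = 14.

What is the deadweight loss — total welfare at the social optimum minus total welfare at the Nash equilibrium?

∂u_i/∂x_i = α_i − 1, so lab i contributes w_i if α_i > 1, else 0.
α_i > 1 for i ∈ {4}; NE contributions (0, 0, 0, 14), X = 14.
W^NE = Σw_i − X^NE + (Σα_i)·X^NE = 46 + 1.63·14 = 68.82.
Planner: ∂(Σu_j)/∂x_i = Σα_j − 1 = 1.63 > 0, so everyone contributes w_i; X^SO = 46, W^SO = 46 + 1.63·46 = 120.98.
Deadweight loss = 52.16.

52.16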